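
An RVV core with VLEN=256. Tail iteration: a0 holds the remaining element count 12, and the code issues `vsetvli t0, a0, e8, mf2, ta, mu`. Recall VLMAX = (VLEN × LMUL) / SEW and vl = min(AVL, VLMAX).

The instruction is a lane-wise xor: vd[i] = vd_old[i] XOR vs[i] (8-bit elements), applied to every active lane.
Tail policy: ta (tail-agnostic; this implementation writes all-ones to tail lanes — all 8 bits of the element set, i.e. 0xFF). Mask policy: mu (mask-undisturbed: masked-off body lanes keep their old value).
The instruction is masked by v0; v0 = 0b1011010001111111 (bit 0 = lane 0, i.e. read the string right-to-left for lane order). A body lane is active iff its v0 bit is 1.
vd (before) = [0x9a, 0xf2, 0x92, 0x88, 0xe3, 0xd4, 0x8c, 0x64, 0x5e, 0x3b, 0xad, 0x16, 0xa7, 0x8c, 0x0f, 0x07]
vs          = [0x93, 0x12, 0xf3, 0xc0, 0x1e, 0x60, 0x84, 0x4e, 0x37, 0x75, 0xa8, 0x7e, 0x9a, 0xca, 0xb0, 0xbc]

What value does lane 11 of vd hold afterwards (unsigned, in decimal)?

VLMAX = (256 × 1/2) / 8 = 16 lanes
AVL=12 ≤ VLMAX=16, so vl = 12
vd[0] xor(0x9a,0x93) -> 0x09
vd[1] xor(0xf2,0x12) -> 0xe0
vd[2] xor(0x92,0xf3) -> 0x61
vd[3] xor(0x88,0xc0) -> 0x48
vd[4] xor(0xe3,0x1e) -> 0xfd
vd[5] xor(0xd4,0x60) -> 0xb4
vd[6] xor(0x8c,0x84) -> 0x08
vd[7] mask-off/keep -> 0x64
vd[8] mask-off/keep -> 0x5e
vd[9] mask-off/keep -> 0x3b
vd[10] xor(0xad,0xa8) -> 0x05
vd[11] mask-off/keep -> 0x16
vd[12] tail/ones -> 0xff
vd[13] tail/ones -> 0xff
vd[14] tail/ones -> 0xff
vd[15] tail/ones -> 0xff

vd[11] = 22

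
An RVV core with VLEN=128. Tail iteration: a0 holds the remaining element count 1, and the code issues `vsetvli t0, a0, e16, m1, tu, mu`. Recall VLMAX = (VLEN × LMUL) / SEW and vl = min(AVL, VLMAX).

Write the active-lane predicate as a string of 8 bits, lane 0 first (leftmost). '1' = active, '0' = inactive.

predicate = 10000000

VLMAX = (128 × 1) / 16 = 8 lanes
vl = min(AVL, VLMAX) = min(1, 8) = 1
bits (lane 0 leftmost): 10000000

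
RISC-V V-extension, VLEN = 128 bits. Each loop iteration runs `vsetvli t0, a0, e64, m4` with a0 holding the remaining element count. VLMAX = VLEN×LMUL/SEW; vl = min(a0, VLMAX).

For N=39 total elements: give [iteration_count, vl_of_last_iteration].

[iterations, last_vl] = [5, 7]

lanes per group: 128·4/64 = 8
iterations = ceil(39/8) = 5; final-pass vl = 7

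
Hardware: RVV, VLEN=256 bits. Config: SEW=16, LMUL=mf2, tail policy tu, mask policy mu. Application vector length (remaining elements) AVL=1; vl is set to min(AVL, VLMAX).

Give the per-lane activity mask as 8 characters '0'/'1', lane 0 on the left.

predicate = 10000000

VLMAX = (256 × 1/2) / 16 = 8 lanes
AVL=1 ≤ VLMAX=8, so vl = 1
bits (lane 0 leftmost): 10000000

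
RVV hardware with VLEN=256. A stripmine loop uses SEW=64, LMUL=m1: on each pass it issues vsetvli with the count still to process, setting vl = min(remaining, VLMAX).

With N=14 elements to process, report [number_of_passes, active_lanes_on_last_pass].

[iterations, last_vl] = [4, 2]

lanes per group: 256·1/64 = 4
14 elements at 4/iter → 4 passes, remainder 2 on the last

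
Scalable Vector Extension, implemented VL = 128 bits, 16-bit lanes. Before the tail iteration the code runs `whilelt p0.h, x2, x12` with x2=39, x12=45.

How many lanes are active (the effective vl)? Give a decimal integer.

vl = 6

lane count: 128 div 16 = 8
p0[j] = (39+j < 45); true for j=0..5 → 6 lanes set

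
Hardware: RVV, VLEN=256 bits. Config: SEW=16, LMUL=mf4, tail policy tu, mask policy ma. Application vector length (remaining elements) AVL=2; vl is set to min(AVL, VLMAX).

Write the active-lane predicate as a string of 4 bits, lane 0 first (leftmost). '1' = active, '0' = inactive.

predicate = 1100

VLMAX = (256 × 1/4) / 16 = 4 lanes
vl ← min(2, 4) = 2
bits (lane 0 leftmost): 1100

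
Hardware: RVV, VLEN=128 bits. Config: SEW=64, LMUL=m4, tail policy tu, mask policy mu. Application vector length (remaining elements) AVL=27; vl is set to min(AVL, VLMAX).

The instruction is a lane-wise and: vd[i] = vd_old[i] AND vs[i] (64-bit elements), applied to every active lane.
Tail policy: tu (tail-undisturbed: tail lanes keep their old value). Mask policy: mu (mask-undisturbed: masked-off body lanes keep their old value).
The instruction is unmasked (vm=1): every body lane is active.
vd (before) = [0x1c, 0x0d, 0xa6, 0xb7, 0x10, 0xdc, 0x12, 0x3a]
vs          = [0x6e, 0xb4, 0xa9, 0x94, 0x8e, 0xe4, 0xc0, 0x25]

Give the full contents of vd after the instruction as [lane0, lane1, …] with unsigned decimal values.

vd = [12, 4, 160, 148, 0, 196, 0, 32]

VLMAX = VLEN×LMUL/SEW = 128×4/64 = 8
AVL=27 > VLMAX=8, so vl = 8
lane  0: and(0x1c,0x6e) ⇒ 0x0c
lane  1: and(0x0d,0xb4) ⇒ 0x04
lane  2: and(0xa6,0xa9) ⇒ 0xa0
lane  3: and(0xb7,0x94) ⇒ 0x94
lane  4: and(0x10,0x8e) ⇒ 0x00
lane  5: and(0xdc,0xe4) ⇒ 0xc4
lane  6: and(0x12,0xc0) ⇒ 0x00
lane  7: and(0x3a,0x25) ⇒ 0x20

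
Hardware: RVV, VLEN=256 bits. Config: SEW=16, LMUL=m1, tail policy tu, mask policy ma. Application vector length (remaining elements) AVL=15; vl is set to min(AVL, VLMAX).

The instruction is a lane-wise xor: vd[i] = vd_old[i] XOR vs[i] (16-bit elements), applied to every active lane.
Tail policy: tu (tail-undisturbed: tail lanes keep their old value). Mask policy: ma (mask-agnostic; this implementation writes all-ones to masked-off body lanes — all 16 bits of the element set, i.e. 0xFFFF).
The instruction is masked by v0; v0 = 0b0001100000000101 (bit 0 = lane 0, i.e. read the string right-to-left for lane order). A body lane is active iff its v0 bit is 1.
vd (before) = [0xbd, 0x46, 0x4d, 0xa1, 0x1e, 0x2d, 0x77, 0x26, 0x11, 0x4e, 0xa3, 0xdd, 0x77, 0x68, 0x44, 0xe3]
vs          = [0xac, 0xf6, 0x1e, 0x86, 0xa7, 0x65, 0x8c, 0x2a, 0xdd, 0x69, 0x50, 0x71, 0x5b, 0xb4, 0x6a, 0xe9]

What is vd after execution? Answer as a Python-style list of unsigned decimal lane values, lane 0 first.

VLMAX = VLEN×LMUL/SEW = 256×1/16 = 16
AVL=15 ≤ VLMAX=16, so vl = 15
vd[0] xor(0xbd,0xac) -> 0x11
vd[1] mask-off/ones -> 0xffff
vd[2] xor(0x4d,0x1e) -> 0x53
vd[3] mask-off/ones -> 0xffff
vd[4] mask-off/ones -> 0xffff
vd[5] mask-off/ones -> 0xffff
vd[6] mask-off/ones -> 0xffff
vd[7] mask-off/ones -> 0xffff
vd[8] mask-off/ones -> 0xffff
vd[9] mask-off/ones -> 0xffff
vd[10] mask-off/ones -> 0xffff
vd[11] xor(0xdd,0x71) -> 0xac
vd[12] xor(0x77,0x5b) -> 0x2c
vd[13] mask-off/ones -> 0xffff
vd[14] mask-off/ones -> 0xffff
vd[15] tail/keep -> 0xe3

vd = [17, 65535, 83, 65535, 65535, 65535, 65535, 65535, 65535, 65535, 65535, 172, 44, 65535, 65535, 227]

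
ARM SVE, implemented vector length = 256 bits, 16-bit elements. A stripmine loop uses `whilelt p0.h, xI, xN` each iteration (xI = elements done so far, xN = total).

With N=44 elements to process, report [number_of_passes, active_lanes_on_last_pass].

register lanes = 256/16 = 16
N=44: ⌈44/16⌉ = 3 iters; last vl = 44 − 2×16 = 12

[iterations, last_vl] = [3, 12]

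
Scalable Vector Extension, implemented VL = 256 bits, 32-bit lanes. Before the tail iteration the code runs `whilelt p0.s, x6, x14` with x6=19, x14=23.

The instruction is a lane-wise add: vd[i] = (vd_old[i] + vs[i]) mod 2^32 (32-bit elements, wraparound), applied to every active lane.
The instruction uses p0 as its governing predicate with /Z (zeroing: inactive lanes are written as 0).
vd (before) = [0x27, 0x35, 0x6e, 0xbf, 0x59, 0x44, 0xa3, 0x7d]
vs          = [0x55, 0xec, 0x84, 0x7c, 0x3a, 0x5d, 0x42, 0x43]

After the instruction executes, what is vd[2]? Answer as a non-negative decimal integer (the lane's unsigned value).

vd[2] = 242

lane count: 256 div 32 = 8
p0[j] = (19+j < 23); true for j=0..3 → 4 lanes set
  i=0: add(0x27,0x55) → 124
  i=1: add(0x35,0xec) → 289
  i=2: add(0x6e,0x84) → 242
  i=3: add(0xbf,0x7c) → 315
  i=4: tail/zero → 0
  i=5: tail/zero → 0
  i=6: tail/zero → 0
  i=7: tail/zero → 0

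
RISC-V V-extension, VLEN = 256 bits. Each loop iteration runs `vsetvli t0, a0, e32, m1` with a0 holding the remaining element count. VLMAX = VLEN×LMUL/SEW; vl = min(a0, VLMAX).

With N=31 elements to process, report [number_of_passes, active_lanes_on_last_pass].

VLMAX = (256 × 1) / 32 = 8 lanes
31 elements at 8/iter → 4 passes, remainder 7 on the last

[iterations, last_vl] = [4, 7]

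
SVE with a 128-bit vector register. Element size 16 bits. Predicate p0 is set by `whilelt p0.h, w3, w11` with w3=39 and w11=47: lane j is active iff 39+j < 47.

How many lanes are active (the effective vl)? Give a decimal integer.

vl = 8

lane count: 128 div 16 = 8
active while 39+j < 47, i.e. j ∈ [0,8) capped at 8 ⇒ 8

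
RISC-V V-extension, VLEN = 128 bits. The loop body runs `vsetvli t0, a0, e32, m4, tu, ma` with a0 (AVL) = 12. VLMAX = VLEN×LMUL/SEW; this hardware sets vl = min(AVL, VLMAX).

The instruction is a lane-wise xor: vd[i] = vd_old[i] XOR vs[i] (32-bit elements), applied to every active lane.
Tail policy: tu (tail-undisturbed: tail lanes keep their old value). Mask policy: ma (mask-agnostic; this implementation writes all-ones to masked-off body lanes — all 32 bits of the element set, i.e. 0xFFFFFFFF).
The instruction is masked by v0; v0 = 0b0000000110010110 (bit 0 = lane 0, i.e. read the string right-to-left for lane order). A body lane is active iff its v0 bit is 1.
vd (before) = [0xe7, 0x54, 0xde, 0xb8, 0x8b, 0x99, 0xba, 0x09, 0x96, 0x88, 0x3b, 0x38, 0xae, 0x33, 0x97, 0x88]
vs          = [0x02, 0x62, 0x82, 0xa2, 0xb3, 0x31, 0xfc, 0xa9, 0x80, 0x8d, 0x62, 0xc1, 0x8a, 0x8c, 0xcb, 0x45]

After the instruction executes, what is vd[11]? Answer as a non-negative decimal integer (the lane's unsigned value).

VLMAX = (128 × 4) / 32 = 16 lanes
AVL=12 ≤ VLMAX=16, so vl = 12
[0] mask-off/ones = 0xffffffff
[1] xor(0x54,0x62) = 0x36
[2] xor(0xde,0x82) = 0x5c
[3] mask-off/ones = 0xffffffff
[4] xor(0x8b,0xb3) = 0x38
[5] mask-off/ones = 0xffffffff
[6] mask-off/ones = 0xffffffff
[7] xor(0x09,0xa9) = 0xa0
[8] xor(0x96,0x80) = 0x16
[9] mask-off/ones = 0xffffffff
[10] mask-off/ones = 0xffffffff
[11] mask-off/ones = 0xffffffff
[12] tail/keep = 0xae
[13] tail/keep = 0x33
[14] tail/keep = 0x97
[15] tail/keep = 0x88

vd[11] = 4294967295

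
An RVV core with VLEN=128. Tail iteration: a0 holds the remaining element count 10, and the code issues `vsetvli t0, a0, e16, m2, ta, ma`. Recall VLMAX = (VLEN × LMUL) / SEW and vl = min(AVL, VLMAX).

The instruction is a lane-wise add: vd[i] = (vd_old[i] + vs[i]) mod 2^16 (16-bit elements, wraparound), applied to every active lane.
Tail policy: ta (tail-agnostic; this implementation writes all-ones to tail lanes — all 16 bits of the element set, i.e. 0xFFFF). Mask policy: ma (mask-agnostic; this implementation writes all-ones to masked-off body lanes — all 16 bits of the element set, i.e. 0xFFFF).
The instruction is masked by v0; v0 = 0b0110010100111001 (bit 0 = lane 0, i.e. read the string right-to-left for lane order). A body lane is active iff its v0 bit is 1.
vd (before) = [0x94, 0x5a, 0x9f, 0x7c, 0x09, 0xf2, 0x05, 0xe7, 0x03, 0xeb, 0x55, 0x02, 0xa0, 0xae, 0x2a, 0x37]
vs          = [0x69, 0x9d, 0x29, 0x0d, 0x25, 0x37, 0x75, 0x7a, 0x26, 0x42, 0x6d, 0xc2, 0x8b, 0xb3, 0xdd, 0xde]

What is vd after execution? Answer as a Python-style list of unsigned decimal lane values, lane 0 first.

vd = [253, 65535, 65535, 137, 46, 297, 65535, 65535, 41, 65535, 65535, 65535, 65535, 65535, 65535, 65535]

VLMAX = VLEN×LMUL/SEW = 128×2/16 = 16
vl = min(AVL, VLMAX) = min(10, 16) = 10
lane  0: add(0x94,0x69) ⇒ 0xfd
lane  1: mask-off/ones ⇒ 0xffff
lane  2: mask-off/ones ⇒ 0xffff
lane  3: add(0x7c,0x0d) ⇒ 0x89
lane  4: add(0x09,0x25) ⇒ 0x2e
lane  5: add(0xf2,0x37) ⇒ 0x129
lane  6: mask-off/ones ⇒ 0xffff
lane  7: mask-off/ones ⇒ 0xffff
lane  8: add(0x03,0x26) ⇒ 0x29
lane  9: mask-off/ones ⇒ 0xffff
lane 10: tail/ones ⇒ 0xffff
lane 11: tail/ones ⇒ 0xffff
lane 12: tail/ones ⇒ 0xffff
lane 13: tail/ones ⇒ 0xffff
lane 14: tail/ones ⇒ 0xffff
lane 15: tail/ones ⇒ 0xffff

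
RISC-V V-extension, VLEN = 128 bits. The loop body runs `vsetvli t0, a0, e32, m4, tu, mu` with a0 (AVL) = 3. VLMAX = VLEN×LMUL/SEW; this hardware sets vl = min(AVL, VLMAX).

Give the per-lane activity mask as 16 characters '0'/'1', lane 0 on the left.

VLMAX = VLEN×LMUL/SEW = 128×4/32 = 16
vl = min(AVL, VLMAX) = min(3, 16) = 3
bits (lane 0 leftmost): 1110000000000000

predicate = 1110000000000000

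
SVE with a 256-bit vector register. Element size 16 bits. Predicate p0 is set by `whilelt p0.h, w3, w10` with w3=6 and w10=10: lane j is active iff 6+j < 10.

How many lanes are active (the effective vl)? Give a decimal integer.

vl = 4

register lanes = 256/16 = 16
active while 6+j < 10, i.e. j ∈ [0,4) capped at 16 ⇒ 4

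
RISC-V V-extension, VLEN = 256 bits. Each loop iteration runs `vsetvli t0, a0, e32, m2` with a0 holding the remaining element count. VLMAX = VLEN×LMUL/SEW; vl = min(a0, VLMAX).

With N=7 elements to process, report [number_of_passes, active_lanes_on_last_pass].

[iterations, last_vl] = [1, 7]

VLMAX = VLEN×LMUL/SEW = 256×2/32 = 16
7 elements at 16/iter → 1 passes, remainder 7 on the last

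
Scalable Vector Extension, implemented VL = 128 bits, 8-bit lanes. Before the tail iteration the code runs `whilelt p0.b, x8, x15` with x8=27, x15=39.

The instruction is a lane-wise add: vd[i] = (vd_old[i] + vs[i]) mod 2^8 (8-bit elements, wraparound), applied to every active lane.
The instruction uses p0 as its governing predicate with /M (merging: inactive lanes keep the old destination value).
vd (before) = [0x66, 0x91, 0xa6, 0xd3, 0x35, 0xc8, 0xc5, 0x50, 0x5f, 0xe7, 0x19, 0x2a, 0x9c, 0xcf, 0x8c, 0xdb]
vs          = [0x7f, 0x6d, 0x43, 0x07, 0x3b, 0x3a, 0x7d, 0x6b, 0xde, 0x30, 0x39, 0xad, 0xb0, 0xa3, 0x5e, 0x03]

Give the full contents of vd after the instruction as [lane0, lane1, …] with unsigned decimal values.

vd = [229, 254, 233, 218, 112, 2, 66, 187, 61, 23, 82, 215, 156, 207, 140, 219]

128-bit reg / 8-bit elem → 16 lanes
p0[j] = (27+j < 39); true for j=0..11 → 12 lanes set
  i=0: add(0x66,0x7f) → 229
  i=1: add(0x91,0x6d) → 254
  i=2: add(0xa6,0x43) → 233
  i=3: add(0xd3,0x07) → 218
  i=4: add(0x35,0x3b) → 112
  i=5: add(0xc8,0x3a) → 2
  i=6: add(0xc5,0x7d) → 66
  i=7: add(0x50,0x6b) → 187
  i=8: add(0x5f,0xde) → 61
  i=9: add(0xe7,0x30) → 23
  i=10: add(0x19,0x39) → 82
  i=11: add(0x2a,0xad) → 215
  i=12: tail/keep → 156
  i=13: tail/keep → 207
  i=14: tail/keep → 140
  i=15: tail/keep → 219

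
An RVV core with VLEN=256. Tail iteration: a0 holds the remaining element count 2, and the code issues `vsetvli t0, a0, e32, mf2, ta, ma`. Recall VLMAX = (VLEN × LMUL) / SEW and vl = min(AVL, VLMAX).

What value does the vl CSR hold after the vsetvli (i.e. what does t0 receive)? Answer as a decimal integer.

vl = 2

VLMAX = (256 × 1/2) / 32 = 4 lanes
AVL=2 ≤ VLMAX=4, so vl = 2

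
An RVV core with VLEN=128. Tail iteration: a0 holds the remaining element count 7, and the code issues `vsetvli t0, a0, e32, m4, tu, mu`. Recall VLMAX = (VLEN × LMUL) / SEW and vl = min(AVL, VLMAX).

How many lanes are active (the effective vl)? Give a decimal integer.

vl = 7

VLMAX = (128 × 4) / 32 = 16 lanes
vl = min(AVL, VLMAX) = min(7, 16) = 7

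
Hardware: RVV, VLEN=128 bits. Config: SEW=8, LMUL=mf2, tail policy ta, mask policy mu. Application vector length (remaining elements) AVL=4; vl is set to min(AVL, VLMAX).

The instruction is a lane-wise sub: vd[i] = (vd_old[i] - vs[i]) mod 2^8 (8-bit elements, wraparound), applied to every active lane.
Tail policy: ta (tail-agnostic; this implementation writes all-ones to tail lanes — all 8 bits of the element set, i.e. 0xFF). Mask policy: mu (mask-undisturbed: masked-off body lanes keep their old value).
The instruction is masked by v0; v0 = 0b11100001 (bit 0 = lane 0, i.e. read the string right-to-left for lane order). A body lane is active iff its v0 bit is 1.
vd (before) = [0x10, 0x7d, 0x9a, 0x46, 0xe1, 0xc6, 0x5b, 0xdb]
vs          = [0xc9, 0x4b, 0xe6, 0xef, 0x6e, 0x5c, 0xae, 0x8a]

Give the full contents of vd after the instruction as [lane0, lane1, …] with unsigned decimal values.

VLMAX = (128 × 1/2) / 8 = 8 lanes
vl = min(AVL, VLMAX) = min(4, 8) = 4
[0] sub(0x10,0xc9) = 0x47
[1] mask-off/keep = 0x7d
[2] mask-off/keep = 0x9a
[3] mask-off/keep = 0x46
[4] tail/ones = 0xff
[5] tail/ones = 0xff
[6] tail/ones = 0xff
[7] tail/ones = 0xff

vd = [71, 125, 154, 70, 255, 255, 255, 255]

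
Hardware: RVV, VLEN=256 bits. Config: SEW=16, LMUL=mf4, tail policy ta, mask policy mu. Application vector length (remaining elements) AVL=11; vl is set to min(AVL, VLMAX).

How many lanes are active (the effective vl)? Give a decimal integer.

vl = 4

VLMAX = VLEN×LMUL/SEW = 256×1/4/16 = 4
vl = min(AVL, VLMAX) = min(11, 4) = 4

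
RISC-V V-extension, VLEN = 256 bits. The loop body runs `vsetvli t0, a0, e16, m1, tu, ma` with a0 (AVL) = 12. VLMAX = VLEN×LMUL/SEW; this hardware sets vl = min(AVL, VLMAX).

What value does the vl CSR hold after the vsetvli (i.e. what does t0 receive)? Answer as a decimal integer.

vl = 12

VLMAX = (256 × 1) / 16 = 16 lanes
vl = min(AVL, VLMAX) = min(12, 16) = 12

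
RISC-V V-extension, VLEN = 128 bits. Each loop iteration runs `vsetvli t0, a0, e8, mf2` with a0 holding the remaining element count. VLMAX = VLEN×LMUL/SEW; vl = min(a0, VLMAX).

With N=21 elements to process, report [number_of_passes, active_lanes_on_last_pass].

[iterations, last_vl] = [3, 5]

lanes per group: 128·1/2/8 = 8
21 elements at 8/iter → 3 passes, remainder 5 on the last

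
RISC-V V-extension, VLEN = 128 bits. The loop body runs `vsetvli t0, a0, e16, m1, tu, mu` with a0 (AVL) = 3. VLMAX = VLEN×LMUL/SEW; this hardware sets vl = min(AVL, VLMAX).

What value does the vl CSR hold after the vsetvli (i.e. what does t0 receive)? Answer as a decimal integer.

VLMAX = (128 × 1) / 16 = 8 lanes
AVL=3 ≤ VLMAX=8, so vl = 3

vl = 3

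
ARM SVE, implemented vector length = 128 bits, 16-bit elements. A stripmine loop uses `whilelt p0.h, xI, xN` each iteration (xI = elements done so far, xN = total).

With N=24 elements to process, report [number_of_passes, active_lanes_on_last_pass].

[iterations, last_vl] = [3, 8]

lane count: 128 div 16 = 8
iterations = ceil(24/8) = 3; final-pass vl = 8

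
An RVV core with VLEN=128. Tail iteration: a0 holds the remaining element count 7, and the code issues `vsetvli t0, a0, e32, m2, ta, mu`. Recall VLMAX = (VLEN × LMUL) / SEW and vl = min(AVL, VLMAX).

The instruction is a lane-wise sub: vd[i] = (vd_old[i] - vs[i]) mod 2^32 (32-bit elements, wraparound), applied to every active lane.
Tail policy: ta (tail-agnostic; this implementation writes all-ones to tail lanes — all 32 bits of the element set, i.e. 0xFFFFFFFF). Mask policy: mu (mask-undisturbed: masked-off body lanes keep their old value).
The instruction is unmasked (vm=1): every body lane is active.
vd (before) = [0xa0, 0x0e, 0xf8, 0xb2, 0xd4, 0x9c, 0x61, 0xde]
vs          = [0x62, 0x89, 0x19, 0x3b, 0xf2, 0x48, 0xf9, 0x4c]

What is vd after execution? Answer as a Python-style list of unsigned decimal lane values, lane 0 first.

VLMAX = VLEN×LMUL/SEW = 128×2/32 = 8
vl = min(AVL, VLMAX) = min(7, 8) = 7
  i=0: sub(0xa0,0x62) → 62
  i=1: sub(0x0e,0x89) → 4294967173
  i=2: sub(0xf8,0x19) → 223
  i=3: sub(0xb2,0x3b) → 119
  i=4: sub(0xd4,0xf2) → 4294967266
  i=5: sub(0x9c,0x48) → 84
  i=6: sub(0x61,0xf9) → 4294967144
  i=7: tail/ones → 4294967295

vd = [62, 4294967173, 223, 119, 4294967266, 84, 4294967144, 4294967295]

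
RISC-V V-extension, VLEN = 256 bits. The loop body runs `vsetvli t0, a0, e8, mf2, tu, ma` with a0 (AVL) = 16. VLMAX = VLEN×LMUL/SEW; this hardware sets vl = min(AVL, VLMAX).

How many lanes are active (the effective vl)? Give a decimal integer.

vl = 16

VLMAX = VLEN×LMUL/SEW = 256×1/2/8 = 16
vl = min(AVL, VLMAX) = min(16, 16) = 16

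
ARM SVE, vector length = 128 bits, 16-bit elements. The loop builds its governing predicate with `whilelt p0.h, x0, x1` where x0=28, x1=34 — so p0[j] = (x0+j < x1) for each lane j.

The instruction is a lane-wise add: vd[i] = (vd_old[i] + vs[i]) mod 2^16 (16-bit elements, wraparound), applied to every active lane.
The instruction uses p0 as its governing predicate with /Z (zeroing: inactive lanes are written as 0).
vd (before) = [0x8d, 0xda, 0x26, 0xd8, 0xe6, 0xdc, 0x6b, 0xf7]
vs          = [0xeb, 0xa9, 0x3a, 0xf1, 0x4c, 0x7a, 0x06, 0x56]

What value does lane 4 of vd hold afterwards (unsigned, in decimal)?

128-bit reg / 16-bit elem → 8 lanes
whilelt: lane j active iff 28+j < 34 → j < 6 → 6 active
vd[0] add(0x8d,0xeb) -> 0x178
vd[1] add(0xda,0xa9) -> 0x183
vd[2] add(0x26,0x3a) -> 0x60
vd[3] add(0xd8,0xf1) -> 0x1c9
vd[4] add(0xe6,0x4c) -> 0x132
vd[5] add(0xdc,0x7a) -> 0x156
vd[6] tail/zero -> 0x00
vd[7] tail/zero -> 0x00

vd[4] = 306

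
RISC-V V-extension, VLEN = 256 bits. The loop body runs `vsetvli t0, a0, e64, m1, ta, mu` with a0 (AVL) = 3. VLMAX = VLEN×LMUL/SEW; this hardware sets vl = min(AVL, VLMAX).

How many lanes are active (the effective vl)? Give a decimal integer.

vl = 3

lanes per group: 256·1/64 = 4
vl = min(AVL, VLMAX) = min(3, 4) = 3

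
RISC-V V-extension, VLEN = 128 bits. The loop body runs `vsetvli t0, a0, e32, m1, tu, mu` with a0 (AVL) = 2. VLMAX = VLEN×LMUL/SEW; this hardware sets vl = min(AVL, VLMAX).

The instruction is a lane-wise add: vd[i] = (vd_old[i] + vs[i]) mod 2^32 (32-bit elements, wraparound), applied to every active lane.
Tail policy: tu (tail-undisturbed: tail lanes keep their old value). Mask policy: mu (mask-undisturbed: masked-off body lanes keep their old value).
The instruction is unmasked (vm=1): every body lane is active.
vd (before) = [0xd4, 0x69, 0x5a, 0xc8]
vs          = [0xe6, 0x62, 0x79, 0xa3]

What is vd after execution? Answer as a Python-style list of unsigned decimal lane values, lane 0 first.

vd = [442, 203, 90, 200]

VLMAX = VLEN×LMUL/SEW = 128×1/32 = 4
vl = min(AVL, VLMAX) = min(2, 4) = 2
  i=0: add(0xd4,0xe6) → 442
  i=1: add(0x69,0x62) → 203
  i=2: tail/keep → 90
  i=3: tail/keep → 200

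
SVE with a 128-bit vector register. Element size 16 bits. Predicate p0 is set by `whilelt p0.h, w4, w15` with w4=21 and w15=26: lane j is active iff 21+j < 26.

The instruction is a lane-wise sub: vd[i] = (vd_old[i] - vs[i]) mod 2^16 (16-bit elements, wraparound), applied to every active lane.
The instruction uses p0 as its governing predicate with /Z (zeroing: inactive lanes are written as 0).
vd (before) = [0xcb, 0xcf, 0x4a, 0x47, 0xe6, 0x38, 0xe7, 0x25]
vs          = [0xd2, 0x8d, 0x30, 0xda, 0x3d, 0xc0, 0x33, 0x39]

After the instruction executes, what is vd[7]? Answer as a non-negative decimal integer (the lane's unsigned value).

vd[7] = 0

register lanes = 128/16 = 8
whilelt: lane j active iff 21+j < 26 → j < 5 → 5 active
vd[0] sub(0xcb,0xd2) -> 0xfff9
vd[1] sub(0xcf,0x8d) -> 0x42
vd[2] sub(0x4a,0x30) -> 0x1a
vd[3] sub(0x47,0xda) -> 0xff6d
vd[4] sub(0xe6,0x3d) -> 0xa9
vd[5] tail/zero -> 0x00
vd[6] tail/zero -> 0x00
vd[7] tail/zero -> 0x00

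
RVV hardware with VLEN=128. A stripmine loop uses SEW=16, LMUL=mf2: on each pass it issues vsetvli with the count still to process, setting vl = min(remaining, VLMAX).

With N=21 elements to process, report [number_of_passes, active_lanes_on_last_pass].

VLMAX = (128 × 1/2) / 16 = 4 lanes
N=21: ⌈21/4⌉ = 6 iters; last vl = 21 − 5×4 = 1

[iterations, last_vl] = [6, 1]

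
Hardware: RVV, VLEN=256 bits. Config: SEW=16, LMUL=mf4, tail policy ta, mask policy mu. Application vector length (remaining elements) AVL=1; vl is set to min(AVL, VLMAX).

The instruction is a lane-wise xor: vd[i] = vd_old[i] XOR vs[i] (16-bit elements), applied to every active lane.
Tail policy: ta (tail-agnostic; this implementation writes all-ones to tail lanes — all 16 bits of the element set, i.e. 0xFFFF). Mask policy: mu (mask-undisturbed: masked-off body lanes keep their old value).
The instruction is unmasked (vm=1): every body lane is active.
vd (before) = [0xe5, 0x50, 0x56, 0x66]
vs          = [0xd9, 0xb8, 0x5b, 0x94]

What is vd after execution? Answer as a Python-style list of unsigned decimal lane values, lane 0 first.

vd = [60, 65535, 65535, 65535]

VLMAX = VLEN×LMUL/SEW = 256×1/4/16 = 4
AVL=1 ≤ VLMAX=4, so vl = 1
lane  0: xor(0xe5,0xd9) ⇒ 0x3c
lane  1: tail/ones ⇒ 0xffff
lane  2: tail/ones ⇒ 0xffff
lane  3: tail/ones ⇒ 0xffff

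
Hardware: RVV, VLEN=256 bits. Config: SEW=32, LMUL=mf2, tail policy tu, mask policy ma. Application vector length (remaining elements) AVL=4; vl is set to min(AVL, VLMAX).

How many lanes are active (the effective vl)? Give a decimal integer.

VLMAX = (256 × 1/2) / 32 = 4 lanes
vl ← min(4, 4) = 4

vl = 4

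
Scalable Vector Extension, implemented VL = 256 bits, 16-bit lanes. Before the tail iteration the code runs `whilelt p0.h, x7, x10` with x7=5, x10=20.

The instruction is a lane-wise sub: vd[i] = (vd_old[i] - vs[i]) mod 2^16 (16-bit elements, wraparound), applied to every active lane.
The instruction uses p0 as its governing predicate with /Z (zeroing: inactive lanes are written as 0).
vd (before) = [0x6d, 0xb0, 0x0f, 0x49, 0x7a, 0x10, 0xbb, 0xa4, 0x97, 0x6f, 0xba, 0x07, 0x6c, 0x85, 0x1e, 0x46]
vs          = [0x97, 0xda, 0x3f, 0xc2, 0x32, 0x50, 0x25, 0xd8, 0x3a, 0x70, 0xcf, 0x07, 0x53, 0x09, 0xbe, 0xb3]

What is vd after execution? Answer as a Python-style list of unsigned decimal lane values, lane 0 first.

256-bit reg / 16-bit elem → 16 lanes
active while 5+j < 20, i.e. j ∈ [0,15) capped at 16 ⇒ 15
[0] sub(0x6d,0x97) = 0xffd6
[1] sub(0xb0,0xda) = 0xffd6
[2] sub(0x0f,0x3f) = 0xffd0
[3] sub(0x49,0xc2) = 0xff87
[4] sub(0x7a,0x32) = 0x48
[5] sub(0x10,0x50) = 0xffc0
[6] sub(0xbb,0x25) = 0x96
[7] sub(0xa4,0xd8) = 0xffcc
[8] sub(0x97,0x3a) = 0x5d
[9] sub(0x6f,0x70) = 0xffff
[10] sub(0xba,0xcf) = 0xffeb
[11] sub(0x07,0x07) = 0x00
[12] sub(0x6c,0x53) = 0x19
[13] sub(0x85,0x09) = 0x7c
[14] sub(0x1e,0xbe) = 0xff60
[15] tail/zero = 0x00

vd = [65494, 65494, 65488, 65415, 72, 65472, 150, 65484, 93, 65535, 65515, 0, 25, 124, 65376, 0]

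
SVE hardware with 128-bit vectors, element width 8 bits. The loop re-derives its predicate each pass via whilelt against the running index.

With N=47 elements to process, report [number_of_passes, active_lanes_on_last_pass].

register lanes = 128/8 = 16
47 elements at 16/iter → 3 passes, remainder 15 on the last

[iterations, last_vl] = [3, 15]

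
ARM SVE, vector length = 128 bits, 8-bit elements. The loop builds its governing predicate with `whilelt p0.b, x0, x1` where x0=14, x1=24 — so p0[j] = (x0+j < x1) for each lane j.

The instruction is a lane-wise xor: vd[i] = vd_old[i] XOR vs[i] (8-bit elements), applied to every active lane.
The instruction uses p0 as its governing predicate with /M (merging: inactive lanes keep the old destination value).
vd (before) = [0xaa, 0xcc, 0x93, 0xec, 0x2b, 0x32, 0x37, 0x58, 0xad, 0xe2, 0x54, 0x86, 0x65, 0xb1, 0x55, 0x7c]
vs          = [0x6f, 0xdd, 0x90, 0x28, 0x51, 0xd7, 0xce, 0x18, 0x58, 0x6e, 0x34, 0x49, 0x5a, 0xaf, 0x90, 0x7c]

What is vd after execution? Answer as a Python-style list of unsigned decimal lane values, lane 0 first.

lane count: 128 div 8 = 16
active while 14+j < 24, i.e. j ∈ [0,10) capped at 16 ⇒ 10
lane  0: xor(0xaa,0x6f) ⇒ 0xc5
lane  1: xor(0xcc,0xdd) ⇒ 0x11
lane  2: xor(0x93,0x90) ⇒ 0x03
lane  3: xor(0xec,0x28) ⇒ 0xc4
lane  4: xor(0x2b,0x51) ⇒ 0x7a
lane  5: xor(0x32,0xd7) ⇒ 0xe5
lane  6: xor(0x37,0xce) ⇒ 0xf9
lane  7: xor(0x58,0x18) ⇒ 0x40
lane  8: xor(0xad,0x58) ⇒ 0xf5
lane  9: xor(0xe2,0x6e) ⇒ 0x8c
lane 10: tail/keep ⇒ 0x54
lane 11: tail/keep ⇒ 0x86
lane 12: tail/keep ⇒ 0x65
lane 13: tail/keep ⇒ 0xb1
lane 14: tail/keep ⇒ 0x55
lane 15: tail/keep ⇒ 0x7c

vd = [197, 17, 3, 196, 122, 229, 249, 64, 245, 140, 84, 134, 101, 177, 85, 124]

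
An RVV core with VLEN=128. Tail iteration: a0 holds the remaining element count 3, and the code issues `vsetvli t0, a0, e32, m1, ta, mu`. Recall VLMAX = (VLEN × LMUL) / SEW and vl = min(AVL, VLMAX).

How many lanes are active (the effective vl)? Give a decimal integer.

VLMAX = (128 × 1) / 32 = 4 lanes
vl = min(AVL, VLMAX) = min(3, 4) = 3

vl = 3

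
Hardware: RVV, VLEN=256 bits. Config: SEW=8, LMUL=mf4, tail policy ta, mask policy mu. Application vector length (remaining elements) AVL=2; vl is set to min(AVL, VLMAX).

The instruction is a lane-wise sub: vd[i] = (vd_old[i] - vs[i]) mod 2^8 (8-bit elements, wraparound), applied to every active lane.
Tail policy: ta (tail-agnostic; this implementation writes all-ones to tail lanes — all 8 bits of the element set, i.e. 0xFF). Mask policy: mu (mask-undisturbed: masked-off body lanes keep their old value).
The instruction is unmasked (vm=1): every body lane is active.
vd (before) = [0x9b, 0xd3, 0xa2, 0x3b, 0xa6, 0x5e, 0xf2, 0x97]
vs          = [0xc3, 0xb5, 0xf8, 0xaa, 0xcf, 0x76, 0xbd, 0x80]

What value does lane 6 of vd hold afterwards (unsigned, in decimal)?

VLMAX = (256 × 1/4) / 8 = 8 lanes
vl = min(AVL, VLMAX) = min(2, 8) = 2
lane  0: sub(0x9b,0xc3) ⇒ 0xd8
lane  1: sub(0xd3,0xb5) ⇒ 0x1e
lane  2: tail/ones ⇒ 0xff
lane  3: tail/ones ⇒ 0xff
lane  4: tail/ones ⇒ 0xff
lane  5: tail/ones ⇒ 0xff
lane  6: tail/ones ⇒ 0xff
lane  7: tail/ones ⇒ 0xff

vd[6] = 255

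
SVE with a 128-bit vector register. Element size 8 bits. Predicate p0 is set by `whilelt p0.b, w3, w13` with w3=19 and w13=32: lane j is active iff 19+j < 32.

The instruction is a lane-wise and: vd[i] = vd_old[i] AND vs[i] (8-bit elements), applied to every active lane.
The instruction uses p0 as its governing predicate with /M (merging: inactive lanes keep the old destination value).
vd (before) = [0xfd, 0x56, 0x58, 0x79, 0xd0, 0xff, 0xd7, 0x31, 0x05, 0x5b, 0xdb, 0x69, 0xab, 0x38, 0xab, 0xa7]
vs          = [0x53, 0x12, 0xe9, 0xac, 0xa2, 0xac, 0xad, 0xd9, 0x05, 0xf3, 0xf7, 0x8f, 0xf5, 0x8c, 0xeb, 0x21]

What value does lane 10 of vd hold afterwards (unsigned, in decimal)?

vd[10] = 211

128-bit reg / 8-bit elem → 16 lanes
p0[j] = (19+j < 32); true for j=0..12 → 13 lanes set
[0] and(0xfd,0x53) = 0x51
[1] and(0x56,0x12) = 0x12
[2] and(0x58,0xe9) = 0x48
[3] and(0x79,0xac) = 0x28
[4] and(0xd0,0xa2) = 0x80
[5] and(0xff,0xac) = 0xac
[6] and(0xd7,0xad) = 0x85
[7] and(0x31,0xd9) = 0x11
[8] and(0x05,0x05) = 0x05
[9] and(0x5b,0xf3) = 0x53
[10] and(0xdb,0xf7) = 0xd3
[11] and(0x69,0x8f) = 0x09
[12] and(0xab,0xf5) = 0xa1
[13] tail/keep = 0x38
[14] tail/keep = 0xab
[15] tail/keep = 0xa7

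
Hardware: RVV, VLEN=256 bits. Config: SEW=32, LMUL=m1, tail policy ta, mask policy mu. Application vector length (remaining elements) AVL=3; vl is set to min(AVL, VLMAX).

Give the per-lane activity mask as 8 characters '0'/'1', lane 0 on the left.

predicate = 11100000

VLMAX = (256 × 1) / 32 = 8 lanes
AVL=3 ≤ VLMAX=8, so vl = 3
bits (lane 0 leftmost): 11100000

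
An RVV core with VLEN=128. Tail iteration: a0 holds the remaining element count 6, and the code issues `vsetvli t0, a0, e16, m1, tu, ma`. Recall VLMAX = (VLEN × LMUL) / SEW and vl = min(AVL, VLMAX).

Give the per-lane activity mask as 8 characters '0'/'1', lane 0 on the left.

predicate = 11111100

VLMAX = VLEN×LMUL/SEW = 128×1/16 = 8
AVL=6 ≤ VLMAX=8, so vl = 6
bits (lane 0 leftmost): 11111100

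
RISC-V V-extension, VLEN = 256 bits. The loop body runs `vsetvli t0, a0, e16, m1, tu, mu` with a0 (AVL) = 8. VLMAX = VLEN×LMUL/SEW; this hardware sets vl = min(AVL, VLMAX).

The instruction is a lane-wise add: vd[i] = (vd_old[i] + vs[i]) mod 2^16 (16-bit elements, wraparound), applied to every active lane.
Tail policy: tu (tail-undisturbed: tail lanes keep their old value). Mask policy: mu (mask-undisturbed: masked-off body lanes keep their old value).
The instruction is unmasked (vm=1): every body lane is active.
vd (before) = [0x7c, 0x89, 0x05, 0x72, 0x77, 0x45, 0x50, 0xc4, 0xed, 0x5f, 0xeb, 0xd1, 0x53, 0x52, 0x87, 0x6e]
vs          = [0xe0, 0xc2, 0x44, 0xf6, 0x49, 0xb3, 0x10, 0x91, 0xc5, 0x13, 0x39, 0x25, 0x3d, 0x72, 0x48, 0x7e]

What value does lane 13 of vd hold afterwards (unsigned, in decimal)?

vd[13] = 82

lanes per group: 256·1/16 = 16
AVL=8 ≤ VLMAX=16, so vl = 8
  i=0: add(0x7c,0xe0) → 348
  i=1: add(0x89,0xc2) → 331
  i=2: add(0x05,0x44) → 73
  i=3: add(0x72,0xf6) → 360
  i=4: add(0x77,0x49) → 192
  i=5: add(0x45,0xb3) → 248
  i=6: add(0x50,0x10) → 96
  i=7: add(0xc4,0x91) → 341
  i=8: tail/keep → 237
  i=9: tail/keep → 95
  i=10: tail/keep → 235
  i=11: tail/keep → 209
  i=12: tail/keep → 83
  i=13: tail/keep → 82
  i=14: tail/keep → 135
  i=15: tail/keep → 110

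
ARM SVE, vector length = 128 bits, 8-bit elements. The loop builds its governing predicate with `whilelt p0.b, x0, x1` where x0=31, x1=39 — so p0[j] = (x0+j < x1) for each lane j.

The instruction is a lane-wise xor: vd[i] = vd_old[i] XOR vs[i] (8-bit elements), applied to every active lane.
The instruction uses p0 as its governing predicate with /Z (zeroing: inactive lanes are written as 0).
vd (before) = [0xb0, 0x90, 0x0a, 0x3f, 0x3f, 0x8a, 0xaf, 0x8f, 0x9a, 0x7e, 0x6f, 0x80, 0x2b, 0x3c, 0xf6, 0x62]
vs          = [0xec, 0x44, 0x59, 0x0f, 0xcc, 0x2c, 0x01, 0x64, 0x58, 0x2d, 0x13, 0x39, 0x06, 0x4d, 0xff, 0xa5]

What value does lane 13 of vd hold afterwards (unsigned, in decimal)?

register lanes = 128/8 = 16
active while 31+j < 39, i.e. j ∈ [0,8) capped at 16 ⇒ 8
[0] xor(0xb0,0xec) = 0x5c
[1] xor(0x90,0x44) = 0xd4
[2] xor(0x0a,0x59) = 0x53
[3] xor(0x3f,0x0f) = 0x30
[4] xor(0x3f,0xcc) = 0xf3
[5] xor(0x8a,0x2c) = 0xa6
[6] xor(0xaf,0x01) = 0xae
[7] xor(0x8f,0x64) = 0xeb
[8] tail/zero = 0x00
[9] tail/zero = 0x00
[10] tail/zero = 0x00
[11] tail/zero = 0x00
[12] tail/zero = 0x00
[13] tail/zero = 0x00
[14] tail/zero = 0x00
[15] tail/zero = 0x00

vd[13] = 0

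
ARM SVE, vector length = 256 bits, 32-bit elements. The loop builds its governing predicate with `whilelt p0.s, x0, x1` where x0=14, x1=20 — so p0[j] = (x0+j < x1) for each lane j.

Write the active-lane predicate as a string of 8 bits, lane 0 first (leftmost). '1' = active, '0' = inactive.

256-bit reg / 32-bit elem → 8 lanes
active while 14+j < 20, i.e. j ∈ [0,6) capped at 8 ⇒ 6
bits (lane 0 leftmost): 11111100

predicate = 11111100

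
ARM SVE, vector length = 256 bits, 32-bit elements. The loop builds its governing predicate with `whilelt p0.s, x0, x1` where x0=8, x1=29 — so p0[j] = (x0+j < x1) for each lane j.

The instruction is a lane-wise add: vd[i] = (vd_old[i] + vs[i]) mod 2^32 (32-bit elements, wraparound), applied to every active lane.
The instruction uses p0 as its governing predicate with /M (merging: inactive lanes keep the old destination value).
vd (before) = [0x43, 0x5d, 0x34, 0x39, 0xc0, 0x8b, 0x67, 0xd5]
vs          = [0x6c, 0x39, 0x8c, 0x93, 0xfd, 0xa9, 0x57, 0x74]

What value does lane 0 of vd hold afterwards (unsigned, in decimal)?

vd[0] = 175

lane count: 256 div 32 = 8
whilelt: lane j active iff 8+j < 29 → j < 21 → 8 active
[0] add(0x43,0x6c) = 0xaf
[1] add(0x5d,0x39) = 0x96
[2] add(0x34,0x8c) = 0xc0
[3] add(0x39,0x93) = 0xcc
[4] add(0xc0,0xfd) = 0x1bd
[5] add(0x8b,0xa9) = 0x134
[6] add(0x67,0x57) = 0xbe
[7] add(0xd5,0x74) = 0x149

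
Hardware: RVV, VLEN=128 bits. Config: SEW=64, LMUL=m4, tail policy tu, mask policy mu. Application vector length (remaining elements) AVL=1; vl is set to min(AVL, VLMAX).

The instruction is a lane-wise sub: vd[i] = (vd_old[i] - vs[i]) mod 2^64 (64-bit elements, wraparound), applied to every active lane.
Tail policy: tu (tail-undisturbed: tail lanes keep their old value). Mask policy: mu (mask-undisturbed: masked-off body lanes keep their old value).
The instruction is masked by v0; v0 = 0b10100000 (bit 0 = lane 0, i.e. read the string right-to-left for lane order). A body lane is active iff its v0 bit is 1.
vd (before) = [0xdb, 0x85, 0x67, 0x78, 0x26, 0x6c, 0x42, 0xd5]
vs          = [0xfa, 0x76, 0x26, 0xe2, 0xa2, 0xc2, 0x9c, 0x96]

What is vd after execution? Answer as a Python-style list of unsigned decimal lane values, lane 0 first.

vd = [219, 133, 103, 120, 38, 108, 66, 213]

lanes per group: 128·4/64 = 8
vl = min(AVL, VLMAX) = min(1, 8) = 1
[0] mask-off/keep = 0xdb
[1] tail/keep = 0x85
[2] tail/keep = 0x67
[3] tail/keep = 0x78
[4] tail/keep = 0x26
[5] tail/keep = 0x6c
[6] tail/keep = 0x42
[7] tail/keep = 0xd5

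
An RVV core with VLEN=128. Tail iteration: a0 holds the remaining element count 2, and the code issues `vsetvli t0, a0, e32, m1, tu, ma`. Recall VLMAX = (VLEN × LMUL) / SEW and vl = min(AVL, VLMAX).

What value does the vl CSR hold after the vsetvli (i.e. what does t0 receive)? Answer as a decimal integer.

VLMAX = (128 × 1) / 32 = 4 lanes
vl ← min(2, 4) = 2

vl = 2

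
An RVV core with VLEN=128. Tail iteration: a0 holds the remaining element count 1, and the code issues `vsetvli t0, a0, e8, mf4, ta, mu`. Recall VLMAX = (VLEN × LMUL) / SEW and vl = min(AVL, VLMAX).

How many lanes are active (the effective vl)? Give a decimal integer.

VLMAX = (128 × 1/4) / 8 = 4 lanes
AVL=1 ≤ VLMAX=4, so vl = 1

vl = 1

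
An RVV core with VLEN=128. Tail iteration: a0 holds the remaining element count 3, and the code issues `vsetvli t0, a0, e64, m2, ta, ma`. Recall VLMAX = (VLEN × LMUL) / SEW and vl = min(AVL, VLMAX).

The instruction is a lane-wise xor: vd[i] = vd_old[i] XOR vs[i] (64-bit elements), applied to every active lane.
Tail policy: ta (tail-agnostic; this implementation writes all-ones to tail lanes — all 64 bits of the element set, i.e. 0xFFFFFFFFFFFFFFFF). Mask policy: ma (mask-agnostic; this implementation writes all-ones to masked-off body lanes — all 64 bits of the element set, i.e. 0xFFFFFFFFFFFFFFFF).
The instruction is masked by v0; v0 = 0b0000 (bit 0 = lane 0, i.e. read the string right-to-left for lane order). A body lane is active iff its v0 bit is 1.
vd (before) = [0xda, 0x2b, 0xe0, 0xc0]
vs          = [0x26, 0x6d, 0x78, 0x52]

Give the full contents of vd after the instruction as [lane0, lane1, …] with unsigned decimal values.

VLMAX = VLEN×LMUL/SEW = 128×2/64 = 4
vl = min(AVL, VLMAX) = min(3, 4) = 3
[0] mask-off/ones = 0xffffffffffffffff
[1] mask-off/ones = 0xffffffffffffffff
[2] mask-off/ones = 0xffffffffffffffff
[3] tail/ones = 0xffffffffffffffff

vd = [18446744073709551615, 18446744073709551615, 18446744073709551615, 18446744073709551615]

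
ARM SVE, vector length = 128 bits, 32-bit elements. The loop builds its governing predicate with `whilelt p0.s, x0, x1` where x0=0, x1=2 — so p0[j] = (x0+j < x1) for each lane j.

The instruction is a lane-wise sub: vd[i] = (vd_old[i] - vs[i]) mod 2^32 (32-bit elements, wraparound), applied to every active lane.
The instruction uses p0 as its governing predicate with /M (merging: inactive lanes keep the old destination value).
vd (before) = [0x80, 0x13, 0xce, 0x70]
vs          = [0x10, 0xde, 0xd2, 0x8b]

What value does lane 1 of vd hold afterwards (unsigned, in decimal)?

vd[1] = 4294967093

128-bit reg / 32-bit elem → 4 lanes
active while 0+j < 2, i.e. j ∈ [0,2) capped at 4 ⇒ 2
lane  0: sub(0x80,0x10) ⇒ 0x70
lane  1: sub(0x13,0xde) ⇒ 0xffffff35
lane  2: tail/keep ⇒ 0xce
lane  3: tail/keep ⇒ 0x70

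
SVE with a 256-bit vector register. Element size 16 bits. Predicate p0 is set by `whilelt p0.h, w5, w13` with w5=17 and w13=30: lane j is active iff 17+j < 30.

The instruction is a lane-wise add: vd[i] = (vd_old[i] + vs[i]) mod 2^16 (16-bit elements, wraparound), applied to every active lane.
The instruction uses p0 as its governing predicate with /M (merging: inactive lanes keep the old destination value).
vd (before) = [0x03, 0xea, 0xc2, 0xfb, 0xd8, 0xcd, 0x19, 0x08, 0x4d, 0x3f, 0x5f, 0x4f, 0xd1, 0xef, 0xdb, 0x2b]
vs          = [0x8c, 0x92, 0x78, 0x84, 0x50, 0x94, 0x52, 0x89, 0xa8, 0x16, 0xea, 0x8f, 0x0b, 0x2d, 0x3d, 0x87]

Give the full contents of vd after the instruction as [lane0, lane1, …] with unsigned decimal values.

register lanes = 256/16 = 16
whilelt: lane j active iff 17+j < 30 → j < 13 → 13 active
vd[0] add(0x03,0x8c) -> 0x8f
vd[1] add(0xea,0x92) -> 0x17c
vd[2] add(0xc2,0x78) -> 0x13a
vd[3] add(0xfb,0x84) -> 0x17f
vd[4] add(0xd8,0x50) -> 0x128
vd[5] add(0xcd,0x94) -> 0x161
vd[6] add(0x19,0x52) -> 0x6b
vd[7] add(0x08,0x89) -> 0x91
vd[8] add(0x4d,0xa8) -> 0xf5
vd[9] add(0x3f,0x16) -> 0x55
vd[10] add(0x5f,0xea) -> 0x149
vd[11] add(0x4f,0x8f) -> 0xde
vd[12] add(0xd1,0x0b) -> 0xdc
vd[13] tail/keep -> 0xef
vd[14] tail/keep -> 0xdb
vd[15] tail/keep -> 0x2b

vd = [143, 380, 314, 383, 296, 353, 107, 145, 245, 85, 329, 222, 220, 239, 219, 43]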